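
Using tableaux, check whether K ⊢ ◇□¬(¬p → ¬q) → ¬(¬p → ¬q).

No, not valid

Tableau for the negation ¬(◇□¬(¬p → ¬q) → ¬(¬p → ¬q)):
1. ¬(◇□¬(¬p → ¬q) → ¬(¬p → ¬q)), 0
2. ◇□¬(¬p → ¬q), 0
3. ¬p → ¬q, 0
4. ¬q, 0
5. □¬(¬p → ¬q), 1
Accessibility: 0R1
The negation has an open branch (countermodel exists).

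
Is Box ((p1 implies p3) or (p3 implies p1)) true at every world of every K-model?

Yes, valid

Tableau for the negation not Box ((p1 implies p3) or (p3 implies p1)):
1. not Box ((p1 implies p3) or (p3 implies p1)), u
2. not ((p1 implies p3) or (p3 implies p1)), v
3. not (p1 implies p3), v
4. not (p3 implies p1), v
5. p1, v
6. not p3, v
7. p3, v
8. not p1, v
Accessibility: uRv
Branch closes: p3 and not p3 both at v.
Every branch of the negation's tableau closes; the branch above is one of them.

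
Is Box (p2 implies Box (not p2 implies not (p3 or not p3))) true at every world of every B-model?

Invalid (countermodel exists)

Tableau for the negation not Box (p2 implies Box (not p2 implies not (p3 or not p3))):
1. not Box (p2 implies Box (not p2 implies not (p3 or not p3))), 0
2. not (p2 implies Box (not p2 implies not (p3 or not p3))), 1   [neg-Box-rule on 1: fresh world 1, 0R1]
3. p2, 1   [neg-implies-rule on 2]
4. not Box (not p2 implies not (p3 or not p3)), 1   [neg-implies-rule on 2]
5. not (not p2 implies not (p3 or not p3)), 2   [neg-Box-rule on 4: fresh world 2, 1R2]
6. not p2, 2   [neg-implies-rule on 5]
7. p3 or not p3, 2   [neg-implies-rule on 5]
8. not p3, 2   [or-rule on 7 (branches; this branch)]
Accessibility: 0R0, 0R1, 1R0, 1R1, 1R2, 2R1, 2R2
The negation has an open branch (countermodel exists).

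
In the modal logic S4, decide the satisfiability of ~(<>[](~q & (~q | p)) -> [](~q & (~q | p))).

Satisfiable (open branch found)

1. ~(<>[](~q & (~q | p)) -> [](~q & (~q | p))), 0
2. <>[](~q & (~q | p)), 0   [~->-rule on 1]
3. ~[](~q & (~q | p)), 0   [~->-rule on 1]
4. [](~q & (~q | p)), 1   [<>-rule on 2: fresh world 1, 0R1]
5. ~q & (~q | p), 1   [[]-rule on 4 via 1R1]
6. ~q, 1   [&-rule on 5]
7. ~q | p, 1   [&-rule on 5]
8. p, 1   [|-rule on 7 (branches; this branch)]
9. ~(~q & (~q | p)), 2   [~[]-rule on 3: fresh world 2, 0R2]
10. ~(~q | p), 2   [~&-rule on 9 (branches; this branch)]
11. q, 2   [~|-rule on 10]
12. ~p, 2   [~|-rule on 10]
Accessibility: 0R0, 0R1, 0R2, 1R1, 2R2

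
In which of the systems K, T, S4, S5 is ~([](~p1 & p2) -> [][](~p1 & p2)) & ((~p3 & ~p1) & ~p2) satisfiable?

K

T-tableau for the formula:
1. ~([](~p1 & p2) -> [][](~p1 & p2)) & ((~p3 & ~p1) & ~p2), 0
2. ~([](~p1 & p2) -> [][](~p1 & p2)), 0
3. (~p3 & ~p1) & ~p2, 0
4. [](~p1 & p2), 0
5. ~[][](~p1 & p2), 0
6. ~p3 & ~p1, 0
7. ~p2, 0
8. ~p3, 0
9. ~p1, 0
10. ~p1 & p2, 0
11. p2, 0
Accessibility: 0R0
Branch closes: p2 and ~p2 both at 0.
Every branch closes (one shown): unsatisfiable in T, hence also in S4, S5 (every S4/S5-frame is a T-frame).
K-tableau for the formula:
1. ~([](~p1 & p2) -> [][](~p1 & p2)) & ((~p3 & ~p1) & ~p2), 0
2. ~([](~p1 & p2) -> [][](~p1 & p2)), 0
3. (~p3 & ~p1) & ~p2, 0
4. [](~p1 & p2), 0
5. ~[][](~p1 & p2), 0
6. ~p3 & ~p1, 0
7. ~p2, 0
8. ~p3, 0
9. ~p1, 0
10. ~[](~p1 & p2), 1
11. ~p1 & p2, 1
12. ~p1, 1
13. p2, 1
14. ~(~p1 & p2), 2
15. ~p2, 2
Accessibility: 0R1, 1R2
Complete open branch: satisfiable in K.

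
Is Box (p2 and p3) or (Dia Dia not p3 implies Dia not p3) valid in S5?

Yes, valid

Tableau for the negation not (Box (p2 and p3) or (Dia Dia not p3 implies Dia not p3)):
1. not (Box (p2 and p3) or (Dia Dia not p3 implies Dia not p3)), w0
2. not Box (p2 and p3), w0
3. not (Dia Dia not p3 implies Dia not p3), w0
4. Dia Dia not p3, w0
5. not Dia not p3, w0
6. p3, w0
7. not (p2 and p3), w1
8. p3, w1
9. not p2, w1
10. Dia not p3, w2
11. p3, w2
12. not p3, w3
13. p3, w3
Accessibility: w0Rw0, w0Rw1, w0Rw2, w0Rw3, w1Rw0, w1Rw1, w1Rw2, w1Rw3, w2Rw0, w2Rw1, w2Rw2, w2Rw3, w3Rw0, w3Rw1, w3Rw2, w3Rw3
Branch closes: p3 and not p3 both at w3.
All branches of the negation close; one closing branch shown above.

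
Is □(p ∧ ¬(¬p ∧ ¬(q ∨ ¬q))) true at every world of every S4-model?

Tableau for the negation ¬□(p ∧ ¬(¬p ∧ ¬(q ∨ ¬q))):
1. ¬□(p ∧ ¬(¬p ∧ ¬(q ∨ ¬q))), w0
2. ¬(p ∧ ¬(¬p ∧ ¬(q ∨ ¬q))), w1   [¬□-rule on 1: fresh world w1, w0Rw1]
3. ¬p, w1   [¬∧-rule on 2 (branches; this branch)]
Accessibility: w0Rw0, w0Rw1, w1Rw1
The negation has an open branch (countermodel exists).

Invalid (countermodel exists)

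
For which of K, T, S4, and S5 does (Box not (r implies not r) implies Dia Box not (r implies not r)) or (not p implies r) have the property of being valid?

K-tableau for the negation not ((Box not (r implies not r) implies Dia Box not (r implies not r)) or (not p implies r)):
1. not ((Box not (r implies not r) implies Dia Box not (r implies not r)) or (not p implies r)), w0
2. not (Box not (r implies not r) implies Dia Box not (r implies not r)), w0
3. not (not p implies r), w0
4. Box not (r implies not r), w0
5. not Dia Box not (r implies not r), w0
6. not p, w0
7. not r, w0
Complete open branch: countermodel on a K-frame, so not valid in K.
T-tableau for the negation not ((Box not (r implies not r) implies Dia Box not (r implies not r)) or (not p implies r)):
1. not ((Box not (r implies not r) implies Dia Box not (r implies not r)) or (not p implies r)), w0
2. not (Box not (r implies not r) implies Dia Box not (r implies not r)), w0
3. not (not p implies r), w0
4. Box not (r implies not r), w0
5. not Dia Box not (r implies not r), w0
6. not p, w0
7. not r, w0
8. not (r implies not r), w0
9. r, w0
Accessibility: w0Rw0
Branch closes: r and not r both at w0.
Every branch closes (one shown): valid in T, hence also in S4, S5 (every theorem of T is a theorem of S4 and S5).

T, S4, S5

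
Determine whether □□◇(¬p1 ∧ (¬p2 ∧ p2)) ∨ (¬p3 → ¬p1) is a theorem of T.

Invalid (countermodel exists)

Tableau for the negation ¬(□□◇(¬p1 ∧ (¬p2 ∧ p2)) ∨ (¬p3 → ¬p1)):
1. ¬(□□◇(¬p1 ∧ (¬p2 ∧ p2)) ∨ (¬p3 → ¬p1)), w0
2. ¬□□◇(¬p1 ∧ (¬p2 ∧ p2)), w0
3. ¬(¬p3 → ¬p1), w0
4. ¬p3, w0
5. p1, w0
6. ¬□◇(¬p1 ∧ (¬p2 ∧ p2)), w1
7. ¬◇(¬p1 ∧ (¬p2 ∧ p2)), w2
8. ¬(¬p1 ∧ (¬p2 ∧ p2)), w2
9. ¬(¬p2 ∧ p2), w2
10. ¬p2, w2
Accessibility: w0Rw0, w0Rw1, w1Rw1, w1Rw2, w2Rw2
The negation has an open branch (countermodel exists).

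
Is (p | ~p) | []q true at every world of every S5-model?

Valid

Tableau for the negation ~((p | ~p) | []q):
1. ~((p | ~p) | []q), u
2. ~(p | ~p), u
3. ~[]q, u
4. ~p, u
5. p, u
Accessibility: uRu
Branch closes: p and ~p both at u.
Every branch of the negation's tableau closes; the branch above is one of them.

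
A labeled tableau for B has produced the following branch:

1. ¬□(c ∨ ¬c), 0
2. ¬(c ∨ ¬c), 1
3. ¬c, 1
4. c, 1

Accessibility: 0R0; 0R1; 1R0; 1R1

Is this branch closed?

Both c and ¬c appear at 1.

Closed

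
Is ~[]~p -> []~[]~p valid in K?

No, not valid

Tableau for the negation ~(~[]~p -> []~[]~p):
1. ~(~[]~p -> []~[]~p), u
2. ~[]~p, u   [~->-rule on 1]
3. ~[]~[]~p, u   [~->-rule on 1]
4. p, v   [~[]-rule on 2: fresh world v, uRv]
5. []~p, w   [~[]-rule on 3: fresh world w, uRw]
Accessibility: uRv, uRw
The negation has an open branch (countermodel exists).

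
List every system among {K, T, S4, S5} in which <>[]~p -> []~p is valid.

S5

S5-tableau for the negation ~(<>[]~p -> []~p):
1. ~(<>[]~p -> []~p), w0
2. <>[]~p, w0
3. ~[]~p, w0
4. []~p, w1
5. ~p, w0
6. ~p, w1
7. p, w2
8. ~p, w2
Accessibility: w0Rw0, w0Rw1, w0Rw2, w1Rw0, w1Rw1, w1Rw2, w2Rw0, w2Rw1, w2Rw2
Branch closes: p and ~p both at w2.
Every branch closes (one shown): valid in S5.
S4-tableau for the negation ~(<>[]~p -> []~p):
1. ~(<>[]~p -> []~p), w0
2. <>[]~p, w0
3. ~[]~p, w0
4. []~p, w1
5. ~p, w1
6. p, w2
Accessibility: w0Rw0, w0Rw1, w0Rw2, w1Rw1, w2Rw2
Complete open branch: countermodel on an S4-frame, so not valid in S4, nor in K, T (the same frame is also a K-frame and a T-frame).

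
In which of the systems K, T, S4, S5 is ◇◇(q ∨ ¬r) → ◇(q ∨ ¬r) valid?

S4-tableau for the negation ¬(◇◇(q ∨ ¬r) → ◇(q ∨ ¬r)):
1. ¬(◇◇(q ∨ ¬r) → ◇(q ∨ ¬r)), 0
2. ◇◇(q ∨ ¬r), 0   [¬→-rule on 1]
3. ¬◇(q ∨ ¬r), 0   [¬→-rule on 1]
4. ¬(q ∨ ¬r), 0   [¬◇-rule on 3 via 0R0]
5. ¬q, 0   [¬∨-rule on 4]
6. r, 0   [¬∨-rule on 4]
7. ◇(q ∨ ¬r), 1   [◇-rule on 2: fresh world 1, 0R1]
8. ¬(q ∨ ¬r), 1   [¬◇-rule on 3 via 0R1]
9. ¬q, 1   [¬∨-rule on 8]
10. r, 1   [¬∨-rule on 8]
11. q ∨ ¬r, 2   [◇-rule on 7: fresh world 2, 1R2]
12. ¬(q ∨ ¬r), 2   [¬◇-rule on 3 via 0R2]
13. ¬q, 2   [¬∨-rule on 12]
14. r, 2   [¬∨-rule on 12]
15. ¬r, 2   [∨-rule on 11 (branches; this branch)]
Accessibility: 0R0, 0R1, 0R2, 1R1, 1R2, 2R2
Branch closes: r and ¬r both at 2.
Every branch closes (one shown): valid in S4, hence also in S5 (every theorem of S4 is a theorem of S5).
T-tableau for the negation ¬(◇◇(q ∨ ¬r) → ◇(q ∨ ¬r)):
1. ¬(◇◇(q ∨ ¬r) → ◇(q ∨ ¬r)), 0
2. ◇◇(q ∨ ¬r), 0   [¬→-rule on 1]
3. ¬◇(q ∨ ¬r), 0   [¬→-rule on 1]
4. ¬(q ∨ ¬r), 0   [¬◇-rule on 3 via 0R0]
5. ¬q, 0   [¬∨-rule on 4]
6. r, 0   [¬∨-rule on 4]
7. ◇(q ∨ ¬r), 1   [◇-rule on 2: fresh world 1, 0R1]
8. ¬(q ∨ ¬r), 1   [¬◇-rule on 3 via 0R1]
9. ¬q, 1   [¬∨-rule on 8]
10. r, 1   [¬∨-rule on 8]
11. q ∨ ¬r, 2   [◇-rule on 7: fresh world 2, 1R2]
12. ¬r, 2   [∨-rule on 11 (branches; this branch)]
Accessibility: 0R0, 0R1, 1R1, 1R2, 2R2
Complete open branch: countermodel on a T-frame, so not valid in T, nor in K (the same frame is also a K-frame).

S4, S5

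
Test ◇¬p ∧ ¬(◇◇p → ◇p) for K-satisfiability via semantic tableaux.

1. ◇¬p ∧ ¬(◇◇p → ◇p), u
2. ◇¬p, u
3. ¬(◇◇p → ◇p), u
4. ◇◇p, u
5. ¬◇p, u
6. ¬p, v
7. ◇p, w
8. ¬p, w
9. p, x
Accessibility: uRv, uRw, wRx

Satisfiable (open branch found)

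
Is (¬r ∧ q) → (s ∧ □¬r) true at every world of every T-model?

Tableau for the negation ¬((¬r ∧ q) → (s ∧ □¬r)):
1. ¬((¬r ∧ q) → (s ∧ □¬r)), w0
2. ¬r ∧ q, w0
3. ¬(s ∧ □¬r), w0
4. ¬r, w0
5. q, w0
6. ¬□¬r, w0
7. r, w1
Accessibility: w0Rw0, w0Rw1, w1Rw1
The negation has an open branch (countermodel exists).

Invalid (countermodel exists)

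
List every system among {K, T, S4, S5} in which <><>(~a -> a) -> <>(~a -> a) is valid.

S4, S5

T-tableau for the negation ~(<><>(~a -> a) -> <>(~a -> a)):
1. ~(<><>(~a -> a) -> <>(~a -> a)), 0
2. <><>(~a -> a), 0
3. ~<>(~a -> a), 0
4. ~(~a -> a), 0
5. ~a, 0
6. <>(~a -> a), 1
7. ~(~a -> a), 1
8. ~a, 1
9. ~a -> a, 2
10. a, 2
Accessibility: 0R0, 0R1, 1R1, 1R2, 2R2
Complete open branch: countermodel on a T-frame, so not valid in T, nor in K (the same frame is also a K-frame).
S4-tableau for the negation ~(<><>(~a -> a) -> <>(~a -> a)):
1. ~(<><>(~a -> a) -> <>(~a -> a)), 0
2. <><>(~a -> a), 0
3. ~<>(~a -> a), 0
4. ~(~a -> a), 0
5. ~a, 0
6. <>(~a -> a), 1
7. ~(~a -> a), 1
8. ~a, 1
9. ~a -> a, 2
10. ~(~a -> a), 2
11. ~a, 2
12. a, 2
Accessibility: 0R0, 0R1, 0R2, 1R1, 1R2, 2R2
Branch closes: a and ~a both at 2.
Every branch closes (one shown): valid in S4, hence also in S5 (every theorem of S4 is a theorem of S5).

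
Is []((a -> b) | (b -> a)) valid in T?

Tableau for the negation ~[]((a -> b) | (b -> a)):
1. ~[]((a -> b) | (b -> a)), 0
2. ~((a -> b) | (b -> a)), 1
3. ~(a -> b), 1
4. ~(b -> a), 1
5. a, 1
6. ~b, 1
7. b, 1
8. ~a, 1
Accessibility: 0R0, 0R1, 1R1
Branch closes: b and ~b both at 1.
Every branch of the negation's tableau closes; the branch above is one of them.

Valid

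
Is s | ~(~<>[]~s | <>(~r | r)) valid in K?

Not valid

Tableau for the negation ~(s | ~(~<>[]~s | <>(~r | r))):
1. ~(s | ~(~<>[]~s | <>(~r | r))), 0
2. ~s, 0   [~|-rule on 1]
3. ~<>[]~s | <>(~r | r), 0   [~|-rule on 1]
4. <>(~r | r), 0   [|-rule on 3 (branches; this branch)]
5. ~r | r, 1   [<>-rule on 4: fresh world 1, 0R1]
6. r, 1   [|-rule on 5 (branches; this branch)]
Accessibility: 0R1
The negation has an open branch (countermodel exists).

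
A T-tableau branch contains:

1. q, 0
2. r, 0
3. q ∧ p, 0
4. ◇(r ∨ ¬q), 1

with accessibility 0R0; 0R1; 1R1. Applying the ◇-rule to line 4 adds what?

a fresh world 2 with 1R2, and r ∨ ¬q at 2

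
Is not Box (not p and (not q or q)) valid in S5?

Tableau for the negation Box (not p and (not q or q)):
1. Box (not p and (not q or q)), w0
2. not p and (not q or q), w0
3. not p, w0
4. not q or q, w0
5. q, w0
Accessibility: w0Rw0
The negation has an open branch (countermodel exists).

Not valid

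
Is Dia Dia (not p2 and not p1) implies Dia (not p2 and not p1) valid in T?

Invalid (countermodel exists)

Tableau for the negation not (Dia Dia (not p2 and not p1) implies Dia (not p2 and not p1)):
1. not (Dia Dia (not p2 and not p1) implies Dia (not p2 and not p1)), w0
2. Dia Dia (not p2 and not p1), w0
3. not Dia (not p2 and not p1), w0
4. not (not p2 and not p1), w0
5. p1, w0
6. Dia (not p2 and not p1), w1
7. not (not p2 and not p1), w1
8. p1, w1
9. not p2 and not p1, w2
10. not p2, w2
11. not p1, w2
Accessibility: w0Rw0, w0Rw1, w1Rw1, w1Rw2, w2Rw2
The negation has an open branch (countermodel exists).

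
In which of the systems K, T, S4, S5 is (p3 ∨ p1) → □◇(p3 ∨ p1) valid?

S5-tableau for the negation ¬((p3 ∨ p1) → □◇(p3 ∨ p1)):
1. ¬((p3 ∨ p1) → □◇(p3 ∨ p1)), 0
2. p3 ∨ p1, 0
3. ¬□◇(p3 ∨ p1), 0
4. p1, 0
5. ¬◇(p3 ∨ p1), 1
6. ¬(p3 ∨ p1), 0
7. ¬p3, 0
8. ¬p1, 0
Accessibility: 0R0, 0R1, 1R0, 1R1
Branch closes: p1 and ¬p1 both at 0.
Every branch closes (one shown): valid in S5.
S4-tableau for the negation ¬((p3 ∨ p1) → □◇(p3 ∨ p1)):
1. ¬((p3 ∨ p1) → □◇(p3 ∨ p1)), 0
2. p3 ∨ p1, 0
3. ¬□◇(p3 ∨ p1), 0
4. p1, 0
5. ¬◇(p3 ∨ p1), 1
6. ¬(p3 ∨ p1), 1
7. ¬p3, 1
8. ¬p1, 1
Accessibility: 0R0, 0R1, 1R1
Complete open branch: countermodel on an S4-frame, so not valid in S4, nor in K, T (the same frame is also a K-frame and a T-frame).

S5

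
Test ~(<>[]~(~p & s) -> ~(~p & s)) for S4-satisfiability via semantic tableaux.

Satisfiable (open branch found)

1. ~(<>[]~(~p & s) -> ~(~p & s)), u
2. <>[]~(~p & s), u
3. ~p & s, u
4. ~p, u
5. s, u
6. []~(~p & s), v
7. ~(~p & s), v
8. ~s, v
Accessibility: uRu, uRv, vRv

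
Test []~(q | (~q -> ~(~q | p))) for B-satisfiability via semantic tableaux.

1. []~(q | (~q -> ~(~q | p))), w0
2. ~(q | (~q -> ~(~q | p))), w0   [[]-rule on 1 via w0Rw0]
3. ~q, w0   [~|-rule on 2]
4. ~(~q -> ~(~q | p)), w0   [~|-rule on 2]
5. ~q | p, w0   [~->-rule on 4]
6. p, w0   [|-rule on 5 (branches; this branch)]
Accessibility: w0Rw0

Satisfiable (open branch found)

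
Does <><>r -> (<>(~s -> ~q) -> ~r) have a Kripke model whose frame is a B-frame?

1. <><>r -> (<>(~s -> ~q) -> ~r), 0
2. <>(~s -> ~q) -> ~r, 0
3. ~r, 0
Accessibility: 0R0

Yes, satisfiable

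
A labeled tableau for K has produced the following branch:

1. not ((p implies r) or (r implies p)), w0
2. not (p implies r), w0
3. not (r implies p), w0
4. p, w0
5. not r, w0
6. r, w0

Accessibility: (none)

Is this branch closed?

Closed

Both r and not r appear at w0.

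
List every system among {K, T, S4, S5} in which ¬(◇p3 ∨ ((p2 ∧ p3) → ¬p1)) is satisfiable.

K

T-tableau for the formula:
1. ¬(◇p3 ∨ ((p2 ∧ p3) → ¬p1)), 0
2. ¬◇p3, 0
3. ¬((p2 ∧ p3) → ¬p1), 0
4. p2 ∧ p3, 0
5. p1, 0
6. p2, 0
7. p3, 0
8. ¬p3, 0
Accessibility: 0R0
Branch closes: p3 and ¬p3 both at 0.
Every branch closes (one shown): unsatisfiable in T, hence also in S4, S5 (every S4/S5-frame is a T-frame).
K-tableau for the formula:
1. ¬(◇p3 ∨ ((p2 ∧ p3) → ¬p1)), 0
2. ¬◇p3, 0
3. ¬((p2 ∧ p3) → ¬p1), 0
4. p2 ∧ p3, 0
5. p1, 0
6. p2, 0
7. p3, 0
Complete open branch: satisfiable in K.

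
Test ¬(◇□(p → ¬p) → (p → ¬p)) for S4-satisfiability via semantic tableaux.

Satisfiable

1. ¬(◇□(p → ¬p) → (p → ¬p)), 0
2. ◇□(p → ¬p), 0
3. ¬(p → ¬p), 0
4. p, 0
5. □(p → ¬p), 1
6. p → ¬p, 1
7. ¬p, 1
Accessibility: 0R0, 0R1, 1R1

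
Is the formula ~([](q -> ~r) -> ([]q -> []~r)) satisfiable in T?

1. ~([](q -> ~r) -> ([]q -> []~r)), w0
2. [](q -> ~r), w0   [~->-rule on 1]
3. ~([]q -> []~r), w0   [~->-rule on 1]
4. []q, w0   [~->-rule on 3]
5. ~[]~r, w0   [~->-rule on 3]
6. q -> ~r, w0   [[]-rule on 2 via w0Rw0]
7. q, w0   [[]-rule on 4 via w0Rw0]
8. ~r, w0   [->-rule on 6 (branches; this branch)]
9. r, w1   [~[]-rule on 5: fresh world w1, w0Rw1]
10. q -> ~r, w1   [[]-rule on 2 via w0Rw1]
11. q, w1   [[]-rule on 4 via w0Rw1]
12. ~r, w1   [->-rule on 10 (branches; this branch)]
Accessibility: w0Rw0, w0Rw1, w1Rw1
Branch closes: r and ~r both at w1.
Every branch closes; the branch above is one of them.

Unsatisfiable (every branch closes)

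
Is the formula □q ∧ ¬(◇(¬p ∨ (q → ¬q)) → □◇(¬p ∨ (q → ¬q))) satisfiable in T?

1. □q ∧ ¬(◇(¬p ∨ (q → ¬q)) → □◇(¬p ∨ (q → ¬q))), w0
2. □q, w0
3. ¬(◇(¬p ∨ (q → ¬q)) → □◇(¬p ∨ (q → ¬q))), w0
4. ◇(¬p ∨ (q → ¬q)), w0
5. ¬□◇(¬p ∨ (q → ¬q)), w0
6. q, w0
7. ¬p ∨ (q → ¬q), w1
8. q, w1
9. ¬p, w1
10. ¬◇(¬p ∨ (q → ¬q)), w2
11. q, w2
12. ¬(¬p ∨ (q → ¬q)), w2
13. p, w2
14. ¬(q → ¬q), w2
Accessibility: w0Rw0, w0Rw1, w0Rw2, w1Rw1, w2Rw2

Yes, satisfiable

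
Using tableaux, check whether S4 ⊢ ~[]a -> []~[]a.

Tableau for the negation ~(~[]a -> []~[]a):
1. ~(~[]a -> []~[]a), 0
2. ~[]a, 0
3. ~[]~[]a, 0
4. ~a, 1
5. []a, 2
6. a, 2
Accessibility: 0R0, 0R1, 0R2, 1R1, 2R2
The negation has an open branch (countermodel exists).

Invalid (countermodel exists)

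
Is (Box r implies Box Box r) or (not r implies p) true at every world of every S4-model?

Yes, valid

Tableau for the negation not ((Box r implies Box Box r) or (not r implies p)):
1. not ((Box r implies Box Box r) or (not r implies p)), w0
2. not (Box r implies Box Box r), w0   [neg-or-rule on 1]
3. not (not r implies p), w0   [neg-or-rule on 1]
4. Box r, w0   [neg-implies-rule on 2]
5. not Box Box r, w0   [neg-implies-rule on 2]
6. not r, w0   [neg-implies-rule on 3]
7. not p, w0   [neg-implies-rule on 3]
8. r, w0   [Box-rule on 4 via w0Rw0]
Accessibility: w0Rw0
Branch closes: r and not r both at w0.
All branches of the negation close; one closing branch shown above.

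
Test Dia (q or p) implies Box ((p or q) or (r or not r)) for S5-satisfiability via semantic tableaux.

1. Dia (q or p) implies Box ((p or q) or (r or not r)), w0
2. Box ((p or q) or (r or not r)), w0
3. (p or q) or (r or not r), w0
4. r or not r, w0
5. not r, w0
Accessibility: w0Rw0

Satisfiable (open branch found)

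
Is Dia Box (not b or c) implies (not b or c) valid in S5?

Tableau for the negation not (Dia Box (not b or c) implies (not b or c)):
1. not (Dia Box (not b or c) implies (not b or c)), u
2. Dia Box (not b or c), u   [neg-implies-rule on 1]
3. not (not b or c), u   [neg-implies-rule on 1]
4. b, u   [neg-or-rule on 3]
5. not c, u   [neg-or-rule on 3]
6. Box (not b or c), v   [Dia-rule on 2: fresh world v, uRv]
7. not b or c, u   [Box-rule on 6 via vRu]
8. not b or c, v   [Box-rule on 6 via vRv]
9. c, u   [or-rule on 7 (branches; this branch)]
Accessibility: uRu, uRv, vRu, vRv
Branch closes: c and not c both at u.
Every branch of the negation's tableau closes; the branch above is one of them.

Valid in S5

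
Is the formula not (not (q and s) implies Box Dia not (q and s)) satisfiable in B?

No, unsatisfiable

1. not (not (q and s) implies Box Dia not (q and s)), w0
2. not (q and s), w0
3. not Box Dia not (q and s), w0
4. not s, w0
5. not Dia not (q and s), w1
6. q and s, w0
7. q, w0
8. s, w0
Accessibility: w0Rw0, w0Rw1, w1Rw0, w1Rw1
Branch closes: s and not s both at w0.
All branches of the tableau close; one closing branch shown above.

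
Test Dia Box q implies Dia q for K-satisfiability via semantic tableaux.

Yes, satisfiable

1. Dia Box q implies Dia q, u
2. Dia q, u
3. q, v
Accessibility: uRv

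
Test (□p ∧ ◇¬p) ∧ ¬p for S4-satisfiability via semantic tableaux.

1. (□p ∧ ◇¬p) ∧ ¬p, u
2. □p ∧ ◇¬p, u
3. ¬p, u
4. □p, u
5. ◇¬p, u
6. p, u
Accessibility: uRu
Branch closes: p and ¬p both at u.
All branches of the tableau close; one closing branch shown above.

No, unsatisfiable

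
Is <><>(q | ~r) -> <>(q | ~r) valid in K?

Tableau for the negation ~(<><>(q | ~r) -> <>(q | ~r)):
1. ~(<><>(q | ~r) -> <>(q | ~r)), w0
2. <><>(q | ~r), w0
3. ~<>(q | ~r), w0
4. <>(q | ~r), w1
5. ~(q | ~r), w1
6. ~q, w1
7. r, w1
8. q | ~r, w2
9. ~r, w2
Accessibility: w0Rw1, w1Rw2
The negation has an open branch (countermodel exists).

Invalid (countermodel exists)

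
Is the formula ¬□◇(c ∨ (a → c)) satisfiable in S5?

1. ¬□◇(c ∨ (a → c)), u
2. ¬◇(c ∨ (a → c)), v   [¬□-rule on 1: fresh world v, uRv]
3. ¬(c ∨ (a → c)), u   [¬◇-rule on 2 via vRu]
4. ¬c, u   [¬∨-rule on 3]
5. ¬(a → c), u   [¬∨-rule on 3]
6. a, u   [¬→-rule on 5]
7. ¬(c ∨ (a → c)), v   [¬◇-rule on 2 via vRv]
8. ¬c, v   [¬∨-rule on 7]
9. ¬(a → c), v   [¬∨-rule on 7]
10. a, v   [¬→-rule on 9]
Accessibility: uRu, uRv, vRu, vRv

Satisfiable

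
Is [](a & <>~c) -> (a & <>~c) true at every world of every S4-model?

Tableau for the negation ~([](a & <>~c) -> (a & <>~c)):
1. ~([](a & <>~c) -> (a & <>~c)), u
2. [](a & <>~c), u
3. ~(a & <>~c), u
4. a & <>~c, u
5. a, u
6. <>~c, u
7. ~<>~c, u
8. c, u
9. ~c, v
10. a & <>~c, v
11. a, v
12. <>~c, v
13. c, v
Accessibility: uRu, uRv, vRv
Branch closes: c and ~c both at v.
All branches of the negation close; one closing branch shown above.

Yes, valid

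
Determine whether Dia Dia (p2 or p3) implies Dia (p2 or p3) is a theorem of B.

Invalid (countermodel exists)

Tableau for the negation not (Dia Dia (p2 or p3) implies Dia (p2 or p3)):
1. not (Dia Dia (p2 or p3) implies Dia (p2 or p3)), u
2. Dia Dia (p2 or p3), u   [neg-implies-rule on 1]
3. not Dia (p2 or p3), u   [neg-implies-rule on 1]
4. not (p2 or p3), u   [neg-Dia-rule on 3 via uRu]
5. not p2, u   [neg-or-rule on 4]
6. not p3, u   [neg-or-rule on 4]
7. Dia (p2 or p3), v   [Dia-rule on 2: fresh world v, uRv]
8. not (p2 or p3), v   [neg-Dia-rule on 3 via uRv]
9. not p2, v   [neg-or-rule on 8]
10. not p3, v   [neg-or-rule on 8]
11. p2 or p3, w   [Dia-rule on 7: fresh world w, vRw]
12. p3, w   [or-rule on 11 (branches; this branch)]
Accessibility: uRu, uRv, vRu, vRv, vRw, wRv, wRw
The negation has an open branch (countermodel exists).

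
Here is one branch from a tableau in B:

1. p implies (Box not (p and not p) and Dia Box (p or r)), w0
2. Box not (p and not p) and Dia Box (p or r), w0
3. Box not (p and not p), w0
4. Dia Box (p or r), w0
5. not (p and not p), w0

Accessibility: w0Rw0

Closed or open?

No atom appears with both signs at the same world.

Open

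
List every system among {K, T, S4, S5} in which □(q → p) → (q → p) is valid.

T, S4, S5

K-tableau for the negation ¬(□(q → p) → (q → p)):
1. ¬(□(q → p) → (q → p)), 0
2. □(q → p), 0
3. ¬(q → p), 0
4. q, 0
5. ¬p, 0
Complete open branch: countermodel on a K-frame, so not valid in K.
T-tableau for the negation ¬(□(q → p) → (q → p)):
1. ¬(□(q → p) → (q → p)), 0
2. □(q → p), 0
3. ¬(q → p), 0
4. q, 0
5. ¬p, 0
6. q → p, 0
7. p, 0
Accessibility: 0R0
Branch closes: p and ¬p both at 0.
Every branch closes (one shown): valid in T, hence also in S4, S5 (every theorem of T is a theorem of S4 and S5).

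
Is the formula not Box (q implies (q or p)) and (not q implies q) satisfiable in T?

Unsatisfiable (every branch closes)

1. not Box (q implies (q or p)) and (not q implies q), w0
2. not Box (q implies (q or p)), w0   [and-rule on 1]
3. not q implies q, w0   [and-rule on 1]
4. q, w0   [implies-rule on 3 (branches; this branch)]
5. not (q implies (q or p)), w1   [neg-Box-rule on 2: fresh world w1, w0Rw1]
6. q, w1   [neg-implies-rule on 5]
7. not (q or p), w1   [neg-implies-rule on 5]
8. not q, w1   [neg-or-rule on 7]
9. not p, w1   [neg-or-rule on 7]
Accessibility: w0Rw0, w0Rw1, w1Rw1
Branch closes: q and not q both at w1.
Every branch closes; the branch above is one of them.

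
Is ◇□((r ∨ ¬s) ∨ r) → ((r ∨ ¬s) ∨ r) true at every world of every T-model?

Tableau for the negation ¬(◇□((r ∨ ¬s) ∨ r) → ((r ∨ ¬s) ∨ r)):
1. ¬(◇□((r ∨ ¬s) ∨ r) → ((r ∨ ¬s) ∨ r)), u
2. ◇□((r ∨ ¬s) ∨ r), u
3. ¬((r ∨ ¬s) ∨ r), u
4. ¬(r ∨ ¬s), u
5. ¬r, u
6. s, u
7. □((r ∨ ¬s) ∨ r), v
8. (r ∨ ¬s) ∨ r, v
9. r, v
Accessibility: uRu, uRv, vRv
The negation has an open branch (countermodel exists).

No, not valid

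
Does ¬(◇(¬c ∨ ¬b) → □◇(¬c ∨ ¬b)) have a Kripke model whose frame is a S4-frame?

1. ¬(◇(¬c ∨ ¬b) → □◇(¬c ∨ ¬b)), w0
2. ◇(¬c ∨ ¬b), w0   [¬→-rule on 1]
3. ¬□◇(¬c ∨ ¬b), w0   [¬→-rule on 1]
4. ¬c ∨ ¬b, w1   [◇-rule on 2: fresh world w1, w0Rw1]
5. ¬b, w1   [∨-rule on 4 (branches; this branch)]
6. ¬◇(¬c ∨ ¬b), w2   [¬□-rule on 3: fresh world w2, w0Rw2]
7. ¬(¬c ∨ ¬b), w2   [¬◇-rule on 6 via w2Rw2]
8. c, w2   [¬∨-rule on 7]
9. b, w2   [¬∨-rule on 7]
Accessibility: w0Rw0, w0Rw1, w0Rw2, w1Rw1, w2Rw2

Satisfiable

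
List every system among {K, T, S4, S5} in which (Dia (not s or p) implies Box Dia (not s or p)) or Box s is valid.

S4-tableau for the negation not ((Dia (not s or p) implies Box Dia (not s or p)) or Box s):
1. not ((Dia (not s or p) implies Box Dia (not s or p)) or Box s), 0
2. not (Dia (not s or p) implies Box Dia (not s or p)), 0
3. not Box s, 0
4. Dia (not s or p), 0
5. not Box Dia (not s or p), 0
6. not s, 1
7. not s or p, 2
8. p, 2
9. not Dia (not s or p), 3
10. not (not s or p), 3
11. s, 3
12. not p, 3
Accessibility: 0R0, 0R1, 0R2, 0R3, 1R1, 2R2, 3R3
Complete open branch: countermodel on an S4-frame, so not valid in S4, nor in K, T (the same frame is also a K-frame and a T-frame).
S5-tableau for the negation not ((Dia (not s or p) implies Box Dia (not s or p)) or Box s):
1. not ((Dia (not s or p) implies Box Dia (not s or p)) or Box s), 0
2. not (Dia (not s or p) implies Box Dia (not s or p)), 0
3. not Box s, 0
4. Dia (not s or p), 0
5. not Box Dia (not s or p), 0
6. not s, 1
7. not s or p, 2
8. p, 2
9. not Dia (not s or p), 3
10. not (not s or p), 0
11. s, 0
12. not p, 0
13. not (not s or p), 1
14. s, 1
15. not p, 1
Accessibility: 0R0, 0R1, 0R2, 0R3, 1R0, 1R1, 1R2, 1R3, 2R0, 2R1, 2R2, 2R3, 3R0, 3R1, 3R2, 3R3
Branch closes: s and not s both at 1.
Every branch closes (one shown): valid in S5.

S5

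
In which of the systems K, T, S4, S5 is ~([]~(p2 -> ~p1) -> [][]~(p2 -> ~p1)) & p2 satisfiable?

K, T

S4-tableau for the formula:
1. ~([]~(p2 -> ~p1) -> [][]~(p2 -> ~p1)) & p2, w0
2. ~([]~(p2 -> ~p1) -> [][]~(p2 -> ~p1)), w0
3. p2, w0
4. []~(p2 -> ~p1), w0
5. ~[][]~(p2 -> ~p1), w0
6. ~(p2 -> ~p1), w0
7. p1, w0
8. ~[]~(p2 -> ~p1), w1
9. ~(p2 -> ~p1), w1
10. p2, w1
11. p1, w1
12. p2 -> ~p1, w2
13. ~(p2 -> ~p1), w2
14. p2, w2
15. p1, w2
16. ~p1, w2
Accessibility: w0Rw0, w0Rw1, w0Rw2, w1Rw1, w1Rw2, w2Rw2
Branch closes: p1 and ~p1 both at w2.
Every branch closes (one shown): unsatisfiable in S4, hence also in S5 (every S5-frame is an S4-frame).
T-tableau for the formula:
1. ~([]~(p2 -> ~p1) -> [][]~(p2 -> ~p1)) & p2, w0
2. ~([]~(p2 -> ~p1) -> [][]~(p2 -> ~p1)), w0
3. p2, w0
4. []~(p2 -> ~p1), w0
5. ~[][]~(p2 -> ~p1), w0
6. ~(p2 -> ~p1), w0
7. p1, w0
8. ~[]~(p2 -> ~p1), w1
9. ~(p2 -> ~p1), w1
10. p2, w1
11. p1, w1
12. p2 -> ~p1, w2
13. ~p1, w2
Accessibility: w0Rw0, w0Rw1, w1Rw1, w1Rw2, w2Rw2
Complete open branch: satisfiable in T, hence also in K (this T-model is also a K-model).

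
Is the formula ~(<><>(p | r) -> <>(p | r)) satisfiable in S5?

Unsatisfiable

1. ~(<><>(p | r) -> <>(p | r)), w0
2. <><>(p | r), w0
3. ~<>(p | r), w0
4. ~(p | r), w0
5. ~p, w0
6. ~r, w0
7. <>(p | r), w1
8. ~(p | r), w1
9. ~p, w1
10. ~r, w1
11. p | r, w2
12. ~(p | r), w2
13. ~p, w2
14. ~r, w2
15. r, w2
Accessibility: w0Rw0, w0Rw1, w0Rw2, w1Rw0, w1Rw1, w1Rw2, w2Rw0, w2Rw1, w2Rw2
Branch closes: r and ~r both at w2.
All branches of the tableau close; one closing branch shown above.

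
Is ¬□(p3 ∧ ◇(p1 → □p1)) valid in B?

Invalid (countermodel exists)

Tableau for the negation □(p3 ∧ ◇(p1 → □p1)):
1. □(p3 ∧ ◇(p1 → □p1)), 0
2. p3 ∧ ◇(p1 → □p1), 0
3. p3, 0
4. ◇(p1 → □p1), 0
5. p1 → □p1, 1
6. p3 ∧ ◇(p1 → □p1), 1
7. p3, 1
8. ◇(p1 → □p1), 1
9. □p1, 1
10. p1, 0
11. p1, 1
12. p1 → □p1, 2
13. p1, 2
14. □p1, 2
Accessibility: 0R0, 0R1, 1R0, 1R1, 1R2, 2R1, 2R2
The negation has an open branch (countermodel exists).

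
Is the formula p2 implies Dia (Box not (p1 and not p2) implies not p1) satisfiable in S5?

1. p2 implies Dia (Box not (p1 and not p2) implies not p1), 0
2. Dia (Box not (p1 and not p2) implies not p1), 0   [implies-rule on 1 (branches; this branch)]
3. Box not (p1 and not p2) implies not p1, 1   [Dia-rule on 2: fresh world 1, 0R1]
4. not p1, 1   [implies-rule on 3 (branches; this branch)]
Accessibility: 0R0, 0R1, 1R0, 1R1

Satisfiable (open branch found)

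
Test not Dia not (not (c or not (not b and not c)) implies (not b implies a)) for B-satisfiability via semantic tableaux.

Yes, satisfiable

1. not Dia not (not (c or not (not b and not c)) implies (not b implies a)), w0
2. not (c or not (not b and not c)) implies (not b implies a), w0   [neg-Dia-rule on 1 via w0Rw0]
3. not b implies a, w0   [implies-rule on 2 (branches; this branch)]
4. a, w0   [implies-rule on 3 (branches; this branch)]
Accessibility: w0Rw0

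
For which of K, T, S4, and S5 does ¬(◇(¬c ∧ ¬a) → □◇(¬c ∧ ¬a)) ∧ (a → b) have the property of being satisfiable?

S5-tableau for the formula:
1. ¬(◇(¬c ∧ ¬a) → □◇(¬c ∧ ¬a)) ∧ (a → b), w0
2. ¬(◇(¬c ∧ ¬a) → □◇(¬c ∧ ¬a)), w0
3. a → b, w0
4. ◇(¬c ∧ ¬a), w0
5. ¬□◇(¬c ∧ ¬a), w0
6. b, w0
7. ¬c ∧ ¬a, w1
8. ¬c, w1
9. ¬a, w1
10. ¬◇(¬c ∧ ¬a), w2
11. ¬(¬c ∧ ¬a), w0
12. ¬(¬c ∧ ¬a), w1
13. ¬(¬c ∧ ¬a), w2
14. a, w0
15. a, w1
Accessibility: w0Rw0, w0Rw1, w0Rw2, w1Rw0, w1Rw1, w1Rw2, w2Rw0, w2Rw1, w2Rw2
Branch closes: a and ¬a both at w1.
Every branch closes (one shown): unsatisfiable in S5.
S4-tableau for the formula:
1. ¬(◇(¬c ∧ ¬a) → □◇(¬c ∧ ¬a)) ∧ (a → b), w0
2. ¬(◇(¬c ∧ ¬a) → □◇(¬c ∧ ¬a)), w0
3. a → b, w0
4. ◇(¬c ∧ ¬a), w0
5. ¬□◇(¬c ∧ ¬a), w0
6. b, w0
7. ¬c ∧ ¬a, w1
8. ¬c, w1
9. ¬a, w1
10. ¬◇(¬c ∧ ¬a), w2
11. ¬(¬c ∧ ¬a), w2
12. a, w2
Accessibility: w0Rw0, w0Rw1, w0Rw2, w1Rw1, w2Rw2
Complete open branch: satisfiable in S4, hence also in K, T (this S4-model is also a K-model and a T-model).

K, T, S4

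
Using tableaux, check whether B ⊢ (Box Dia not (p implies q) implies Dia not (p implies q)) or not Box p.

Tableau for the negation not ((Box Dia not (p implies q) implies Dia not (p implies q)) or not Box p):
1. not ((Box Dia not (p implies q) implies Dia not (p implies q)) or not Box p), 0
2. not (Box Dia not (p implies q) implies Dia not (p implies q)), 0
3. Box p, 0
4. Box Dia not (p implies q), 0
5. not Dia not (p implies q), 0
6. p, 0
7. Dia not (p implies q), 0
8. p implies q, 0
9. q, 0
10. not (p implies q), 1
11. p, 1
12. not q, 1
13. Dia not (p implies q), 1
14. p implies q, 1
15. q, 1
Accessibility: 0R0, 0R1, 1R0, 1R1
Branch closes: q and not q both at 1.
Every branch of the negation's tableau closes; the branch above is one of them.

Yes, valid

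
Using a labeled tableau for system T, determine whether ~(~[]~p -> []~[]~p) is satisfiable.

Satisfiable (open branch found)

1. ~(~[]~p -> []~[]~p), 0
2. ~[]~p, 0
3. ~[]~[]~p, 0
4. p, 1
5. []~p, 2
6. ~p, 2
Accessibility: 0R0, 0R1, 0R2, 1R1, 2R2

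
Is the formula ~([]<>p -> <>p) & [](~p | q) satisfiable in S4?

Unsatisfiable

1. ~([]<>p -> <>p) & [](~p | q), 0
2. ~([]<>p -> <>p), 0
3. [](~p | q), 0
4. []<>p, 0
5. ~<>p, 0
6. ~p | q, 0
7. <>p, 0
8. ~p, 0
9. q, 0
10. p, 1
11. ~p | q, 1
12. <>p, 1
13. ~p, 1
Accessibility: 0R0, 0R1, 1R1
Branch closes: p and ~p both at 1.
(One branch shown.) All branches close.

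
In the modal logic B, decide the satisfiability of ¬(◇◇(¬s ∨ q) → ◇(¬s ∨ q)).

Yes, satisfiable

1. ¬(◇◇(¬s ∨ q) → ◇(¬s ∨ q)), u
2. ◇◇(¬s ∨ q), u   [¬→-rule on 1]
3. ¬◇(¬s ∨ q), u   [¬→-rule on 1]
4. ¬(¬s ∨ q), u   [¬◇-rule on 3 via uRu]
5. s, u   [¬∨-rule on 4]
6. ¬q, u   [¬∨-rule on 4]
7. ◇(¬s ∨ q), v   [◇-rule on 2: fresh world v, uRv]
8. ¬(¬s ∨ q), v   [¬◇-rule on 3 via uRv]
9. s, v   [¬∨-rule on 8]
10. ¬q, v   [¬∨-rule on 8]
11. ¬s ∨ q, w   [◇-rule on 7: fresh world w, vRw]
12. q, w   [∨-rule on 11 (branches; this branch)]
Accessibility: uRu, uRv, vRu, vRv, vRw, wRv, wRw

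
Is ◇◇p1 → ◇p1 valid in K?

Tableau for the negation ¬(◇◇p1 → ◇p1):
1. ¬(◇◇p1 → ◇p1), 0
2. ◇◇p1, 0
3. ¬◇p1, 0
4. ◇p1, 1
5. ¬p1, 1
6. p1, 2
Accessibility: 0R1, 1R2
The negation has an open branch (countermodel exists).

Invalid (countermodel exists)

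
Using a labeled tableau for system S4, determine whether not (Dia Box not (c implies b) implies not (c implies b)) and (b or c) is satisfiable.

Yes, satisfiable

1. not (Dia Box not (c implies b) implies not (c implies b)) and (b or c), u
2. not (Dia Box not (c implies b) implies not (c implies b)), u
3. b or c, u
4. Dia Box not (c implies b), u
5. c implies b, u
6. c, u
7. b, u
8. Box not (c implies b), v
9. not (c implies b), v
10. c, v
11. not b, v
Accessibility: uRu, uRv, vRv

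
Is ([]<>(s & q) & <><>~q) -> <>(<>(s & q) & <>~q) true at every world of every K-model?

Valid

Tableau for the negation ~(([]<>(s & q) & <><>~q) -> <>(<>(s & q) & <>~q)):
1. ~(([]<>(s & q) & <><>~q) -> <>(<>(s & q) & <>~q)), u
2. []<>(s & q) & <><>~q, u   [~->-rule on 1]
3. ~<>(<>(s & q) & <>~q), u   [~->-rule on 1]
4. []<>(s & q), u   [&-rule on 2]
5. <><>~q, u   [&-rule on 2]
6. <>~q, v   [<>-rule on 5: fresh world v, uRv]
7. ~(<>(s & q) & <>~q), v   [~<>-rule on 3 via uRv]
8. <>(s & q), v   [[]-rule on 4 via uRv]
9. ~<>(s & q), v   [~&-rule on 7 (branches; this branch)]
10. ~q, w   [<>-rule on 6: fresh world w, vRw]
11. ~(s & q), w   [~<>-rule on 9 via vRw]
12. s & q, x   [<>-rule on 8: fresh world x, vRx]
13. s, x   [&-rule on 12]
14. q, x   [&-rule on 12]
15. ~(s & q), x   [~<>-rule on 9 via vRx]
16. ~q, x   [~&-rule on 15 (branches; this branch)]
Accessibility: uRv, vRw, vRx
Branch closes: q and ~q both at x.
All branches of the negation close; one closing branch shown above.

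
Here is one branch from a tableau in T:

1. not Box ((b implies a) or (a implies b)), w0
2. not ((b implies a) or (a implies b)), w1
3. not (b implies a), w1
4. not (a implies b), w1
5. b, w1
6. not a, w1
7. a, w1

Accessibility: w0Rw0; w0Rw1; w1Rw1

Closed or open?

Both a and not a appear at w1.

Yes, closed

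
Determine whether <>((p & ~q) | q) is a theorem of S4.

Tableau for the negation ~<>((p & ~q) | q):
1. ~<>((p & ~q) | q), w0
2. ~((p & ~q) | q), w0   [~<>-rule on 1 via w0Rw0]
3. ~(p & ~q), w0   [~|-rule on 2]
4. ~q, w0   [~|-rule on 2]
5. ~p, w0   [~&-rule on 3 (branches; this branch)]
Accessibility: w0Rw0
The negation has an open branch (countermodel exists).

Invalid (countermodel exists)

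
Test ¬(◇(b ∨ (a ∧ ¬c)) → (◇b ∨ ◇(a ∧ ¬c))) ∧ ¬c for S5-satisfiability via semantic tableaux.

Unsatisfiable (every branch closes)

1. ¬(◇(b ∨ (a ∧ ¬c)) → (◇b ∨ ◇(a ∧ ¬c))) ∧ ¬c, w0
2. ¬(◇(b ∨ (a ∧ ¬c)) → (◇b ∨ ◇(a ∧ ¬c))), w0
3. ¬c, w0
4. ◇(b ∨ (a ∧ ¬c)), w0
5. ¬(◇b ∨ ◇(a ∧ ¬c)), w0
6. ¬◇b, w0
7. ¬◇(a ∧ ¬c), w0
8. ¬b, w0
9. ¬(a ∧ ¬c), w0
10. ¬a, w0
11. b ∨ (a ∧ ¬c), w1
12. ¬b, w1
13. ¬(a ∧ ¬c), w1
14. a ∧ ¬c, w1
15. a, w1
16. ¬c, w1
17. c, w1
Accessibility: w0Rw0, w0Rw1, w1Rw0, w1Rw1
Branch closes: c and ¬c both at w1.
(One branch shown.) All branches close.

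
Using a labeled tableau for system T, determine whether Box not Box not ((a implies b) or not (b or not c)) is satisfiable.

Satisfiable

1. Box not Box not ((a implies b) or not (b or not c)), u
2. not Box not ((a implies b) or not (b or not c)), u
3. (a implies b) or not (b or not c), v
4. not Box not ((a implies b) or not (b or not c)), v
5. not (b or not c), v
6. not b, v
7. c, v
8. (a implies b) or not (b or not c), w
9. not (b or not c), w
10. not b, w
11. c, w
Accessibility: uRu, uRv, vRv, vRw, wRw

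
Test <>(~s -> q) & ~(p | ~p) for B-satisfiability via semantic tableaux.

Unsatisfiable

1. <>(~s -> q) & ~(p | ~p), w0
2. <>(~s -> q), w0   [&-rule on 1]
3. ~(p | ~p), w0   [&-rule on 1]
4. ~p, w0   [~|-rule on 3]
5. p, w0   [~|-rule on 3]
Accessibility: w0Rw0
Branch closes: p and ~p both at w0.
Every branch closes; the branch above is one of them.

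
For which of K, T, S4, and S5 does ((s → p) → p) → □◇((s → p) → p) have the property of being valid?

S5

S4-tableau for the negation ¬(((s → p) → p) → □◇((s → p) → p)):
1. ¬(((s → p) → p) → □◇((s → p) → p)), 0
2. (s → p) → p, 0
3. ¬□◇((s → p) → p), 0
4. p, 0
5. ¬◇((s → p) → p), 1
6. ¬((s → p) → p), 1
7. s → p, 1
8. ¬p, 1
9. ¬s, 1
Accessibility: 0R0, 0R1, 1R1
Complete open branch: countermodel on an S4-frame, so not valid in S4, nor in K, T (the same frame is also a K-frame and a T-frame).
S5-tableau for the negation ¬(((s → p) → p) → □◇((s → p) → p)):
1. ¬(((s → p) → p) → □◇((s → p) → p)), 0
2. (s → p) → p, 0
3. ¬□◇((s → p) → p), 0
4. ¬(s → p), 0
5. s, 0
6. ¬p, 0
7. ¬◇((s → p) → p), 1
8. ¬((s → p) → p), 0
9. s → p, 0
10. ¬((s → p) → p), 1
11. s → p, 1
12. ¬p, 1
13. p, 0
Accessibility: 0R0, 0R1, 1R0, 1R1
Branch closes: p and ¬p both at 0.
Every branch closes (one shown): valid in S5.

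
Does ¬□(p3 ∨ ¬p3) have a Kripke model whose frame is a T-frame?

1. ¬□(p3 ∨ ¬p3), w0
2. ¬(p3 ∨ ¬p3), w1   [¬□-rule on 1: fresh world w1, w0Rw1]
3. ¬p3, w1   [¬∨-rule on 2]
4. p3, w1   [¬∨-rule on 2]
Accessibility: w0Rw0, w0Rw1, w1Rw1
Branch closes: p3 and ¬p3 both at w1.
(One branch shown.) All branches close.

No, unsatisfiable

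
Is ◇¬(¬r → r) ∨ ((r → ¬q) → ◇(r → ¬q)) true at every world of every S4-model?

Yes, valid

Tableau for the negation ¬(◇¬(¬r → r) ∨ ((r → ¬q) → ◇(r → ¬q))):
1. ¬(◇¬(¬r → r) ∨ ((r → ¬q) → ◇(r → ¬q))), w0
2. ¬◇¬(¬r → r), w0   [¬∨-rule on 1]
3. ¬((r → ¬q) → ◇(r → ¬q)), w0   [¬∨-rule on 1]
4. r → ¬q, w0   [¬→-rule on 3]
5. ¬◇(r → ¬q), w0   [¬→-rule on 3]
6. ¬r → r, w0   [¬◇-rule on 2 via w0Rw0]
7. ¬(r → ¬q), w0   [¬◇-rule on 5 via w0Rw0]
8. r, w0   [¬→-rule on 7]
9. q, w0   [¬→-rule on 7]
10. ¬q, w0   [→-rule on 4 (branches; this branch)]
Accessibility: w0Rw0
Branch closes: q and ¬q both at w0.
All branches of the negation close; one closing branch shown above.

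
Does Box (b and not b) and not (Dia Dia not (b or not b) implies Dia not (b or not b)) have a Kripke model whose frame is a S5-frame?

1. Box (b and not b) and not (Dia Dia not (b or not b) implies Dia not (b or not b)), 0
2. Box (b and not b), 0
3. not (Dia Dia not (b or not b) implies Dia not (b or not b)), 0
4. Dia Dia not (b or not b), 0
5. not Dia not (b or not b), 0
6. b and not b, 0
7. b, 0
8. not b, 0
Accessibility: 0R0
Branch closes: b and not b both at 0.
(One branch shown.) All branches close.

Unsatisfiable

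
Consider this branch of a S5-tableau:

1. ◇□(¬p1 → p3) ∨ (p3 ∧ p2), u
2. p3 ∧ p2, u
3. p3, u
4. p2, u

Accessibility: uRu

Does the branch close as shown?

No world carries both an atom and its negation.

Open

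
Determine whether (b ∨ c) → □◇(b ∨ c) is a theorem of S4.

No, not valid

Tableau for the negation ¬((b ∨ c) → □◇(b ∨ c)):
1. ¬((b ∨ c) → □◇(b ∨ c)), w0
2. b ∨ c, w0
3. ¬□◇(b ∨ c), w0
4. c, w0
5. ¬◇(b ∨ c), w1
6. ¬(b ∨ c), w1
7. ¬b, w1
8. ¬c, w1
Accessibility: w0Rw0, w0Rw1, w1Rw1
The negation has an open branch (countermodel exists).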